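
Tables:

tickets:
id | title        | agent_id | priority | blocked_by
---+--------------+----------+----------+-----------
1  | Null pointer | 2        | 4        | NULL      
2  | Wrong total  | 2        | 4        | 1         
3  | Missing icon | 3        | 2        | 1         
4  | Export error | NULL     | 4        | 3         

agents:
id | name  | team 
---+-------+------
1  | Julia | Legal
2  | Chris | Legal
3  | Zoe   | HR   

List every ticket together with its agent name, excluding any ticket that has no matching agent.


INNER JOIN keeps only tickets rows whose agent_id matches an id in agents. Walk through each ticket:
  - ticket 1 (Null pointer): agent_id=2 -> matches Chris
  - ticket 2 (Wrong total): agent_id=2 -> matches Chris
  - ticket 3 (Missing icon): agent_id=3 -> matches Zoe
  - ticket 4 (Export error): agent_id=NULL, no match -> dropped
So 1 of 4 rows is dropped.

SQL:
SELECT a.title, b.name AS agent
FROM tickets a
INNER JOIN agents b ON a.agent_id = b.id

Result:
title        | agent
-------------+------
Null pointer | Chris
Wrong total  | Chris
Missing icon | Zoe  


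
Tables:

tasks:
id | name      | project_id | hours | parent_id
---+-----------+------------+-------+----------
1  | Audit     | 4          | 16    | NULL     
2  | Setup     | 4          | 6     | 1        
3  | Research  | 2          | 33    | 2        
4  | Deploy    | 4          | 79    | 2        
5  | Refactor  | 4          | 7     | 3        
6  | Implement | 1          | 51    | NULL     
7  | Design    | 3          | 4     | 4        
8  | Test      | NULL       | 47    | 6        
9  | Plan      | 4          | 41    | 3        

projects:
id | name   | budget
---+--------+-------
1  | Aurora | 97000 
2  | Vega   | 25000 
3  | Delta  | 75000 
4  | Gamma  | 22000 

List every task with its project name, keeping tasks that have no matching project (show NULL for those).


LEFT JOIN keeps every row from tasks (the left table); where project_id has no match in projects, the project columns become NULL. Walk through each task:
  - task 1 (Audit): project_id=4 -> matches Gamma
  - task 2 (Setup): project_id=4 -> matches Gamma
  - task 3 (Research): project_id=2 -> matches Vega
  - task 4 (Deploy): project_id=4 -> matches Gamma
  - task 5 (Refactor): project_id=4 -> matches Gamma
  - task 6 (Implement): project_id=1 -> matches Aurora
  - task 7 (Design): project_id=3 -> matches Delta
  - task 8 (Test): project_id=NULL, no match -> kept with NULL
  - task 9 (Plan): project_id=4 -> matches Gamma
All 9 rows appear; 1 has NULL project.

SQL:
SELECT a.name, b.name AS project
FROM tasks a
LEFT JOIN projects b ON a.project_id = b.id

Result:
name      | project
----------+--------
Audit     | Gamma  
Setup     | Gamma  
Research  | Vega   
Deploy    | Gamma  
Refactor  | Gamma  
Implement | Aurora 
Design    | Delta  
Test      | NULL   
Plan      | Gamma  


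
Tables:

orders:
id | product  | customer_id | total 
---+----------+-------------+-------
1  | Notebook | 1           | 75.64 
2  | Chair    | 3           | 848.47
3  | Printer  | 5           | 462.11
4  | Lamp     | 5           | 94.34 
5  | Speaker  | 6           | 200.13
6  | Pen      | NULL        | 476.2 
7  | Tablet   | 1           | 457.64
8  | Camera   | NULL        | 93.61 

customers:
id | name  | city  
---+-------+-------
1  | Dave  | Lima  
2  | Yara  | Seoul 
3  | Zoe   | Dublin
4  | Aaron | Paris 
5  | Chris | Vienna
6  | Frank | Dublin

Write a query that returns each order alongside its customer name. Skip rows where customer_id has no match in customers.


INNER JOIN keeps only orders rows whose customer_id matches an id in customers. Walk through each order:
  - order 1 (Notebook): customer_id=1 -> matches Dave
  - order 2 (Chair): customer_id=3 -> matches Zoe
  - order 3 (Printer): customer_id=5 -> matches Chris
  - order 4 (Lamp): customer_id=5 -> matches Chris
  - order 5 (Speaker): customer_id=6 -> matches Frank
  - order 6 (Pen): customer_id=NULL, no match -> dropped
  - order 7 (Tablet): customer_id=1 -> matches Dave
  - order 8 (Camera): customer_id=NULL, no match -> dropped
So 2 of 8 rows are dropped.

SQL:
SELECT a.product, b.name AS customer
FROM orders a
INNER JOIN customers b ON a.customer_id = b.id

Result:
product  | customer
---------+---------
Notebook | Dave    
Chair    | Zoe     
Printer  | Chris   
Lamp     | Chris   
Speaker  | Frank   
Tablet   | Dave    


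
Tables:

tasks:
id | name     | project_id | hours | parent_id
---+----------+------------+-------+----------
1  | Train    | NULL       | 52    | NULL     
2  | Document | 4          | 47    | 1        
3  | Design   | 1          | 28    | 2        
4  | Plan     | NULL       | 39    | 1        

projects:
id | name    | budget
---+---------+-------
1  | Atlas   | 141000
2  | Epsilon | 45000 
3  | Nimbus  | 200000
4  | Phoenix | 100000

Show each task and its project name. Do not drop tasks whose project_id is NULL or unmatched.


LEFT JOIN keeps every row from tasks (the left table); where project_id has no match in projects, the project columns become NULL. Walk through each task:
  - task 1 (Train): project_id=NULL, no match -> kept with NULL
  - task 2 (Document): project_id=4 -> matches Phoenix
  - task 3 (Design): project_id=1 -> matches Atlas
  - task 4 (Plan): project_id=NULL, no match -> kept with NULL
All 4 rows appear; 2 have NULL project.

SQL:
SELECT a.name, b.name AS project
FROM tasks a
LEFT JOIN projects b ON a.project_id = b.id

Result:
name     | project
---------+--------
Train    | NULL   
Document | Phoenix
Design   | Atlas  
Plan     | NULL   


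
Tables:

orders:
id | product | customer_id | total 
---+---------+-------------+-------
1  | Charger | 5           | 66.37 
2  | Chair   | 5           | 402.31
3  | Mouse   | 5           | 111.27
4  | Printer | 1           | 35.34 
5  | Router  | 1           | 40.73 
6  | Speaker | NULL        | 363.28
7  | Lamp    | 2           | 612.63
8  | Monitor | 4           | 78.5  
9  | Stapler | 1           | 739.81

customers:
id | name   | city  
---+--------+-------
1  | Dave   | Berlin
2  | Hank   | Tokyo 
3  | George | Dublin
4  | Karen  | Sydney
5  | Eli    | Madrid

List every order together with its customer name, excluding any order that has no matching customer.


INNER JOIN keeps only orders rows whose customer_id matches an id in customers. Walk through each order:
  - order 1 (Charger): customer_id=5 -> matches Eli
  - order 2 (Chair): customer_id=5 -> matches Eli
  - order 3 (Mouse): customer_id=5 -> matches Eli
  - order 4 (Printer): customer_id=1 -> matches Dave
  - order 5 (Router): customer_id=1 -> matches Dave
  - order 6 (Speaker): customer_id=NULL, no match -> dropped
  - order 7 (Lamp): customer_id=2 -> matches Hank
  - order 8 (Monitor): customer_id=4 -> matches Karen
  - order 9 (Stapler): customer_id=1 -> matches Dave
So 1 of 9 rows is dropped.

SQL:
SELECT a.product, b.name AS customer
FROM orders a
INNER JOIN customers b ON a.customer_id = b.id

Result:
product | customer
--------+---------
Charger | Eli     
Chair   | Eli     
Mouse   | Eli     
Printer | Dave    
Router  | Dave    
Lamp    | Hank    
Monitor | Karen   
Stapler | Dave    


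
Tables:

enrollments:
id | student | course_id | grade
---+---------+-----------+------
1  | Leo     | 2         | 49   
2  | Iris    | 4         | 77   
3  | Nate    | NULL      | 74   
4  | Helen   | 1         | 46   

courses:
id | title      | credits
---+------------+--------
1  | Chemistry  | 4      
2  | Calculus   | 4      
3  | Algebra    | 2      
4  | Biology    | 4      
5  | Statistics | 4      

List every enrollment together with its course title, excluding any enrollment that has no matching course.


INNER JOIN keeps only enrollments rows whose course_id matches an id in courses. Walk through each enrollment:
  - enrollment 1 (Leo): course_id=2 -> matches Calculus
  - enrollment 2 (Iris): course_id=4 -> matches Biology
  - enrollment 3 (Nate): course_id=NULL, no match -> dropped
  - enrollment 4 (Helen): course_id=1 -> matches Chemistry
So 1 of 4 rows is dropped.

SQL:
SELECT a.student, b.title AS course
FROM enrollments a
INNER JOIN courses b ON a.course_id = b.id

Result:
student | course   
--------+----------
Leo     | Calculus 
Iris    | Biology  
Helen   | Chemistry


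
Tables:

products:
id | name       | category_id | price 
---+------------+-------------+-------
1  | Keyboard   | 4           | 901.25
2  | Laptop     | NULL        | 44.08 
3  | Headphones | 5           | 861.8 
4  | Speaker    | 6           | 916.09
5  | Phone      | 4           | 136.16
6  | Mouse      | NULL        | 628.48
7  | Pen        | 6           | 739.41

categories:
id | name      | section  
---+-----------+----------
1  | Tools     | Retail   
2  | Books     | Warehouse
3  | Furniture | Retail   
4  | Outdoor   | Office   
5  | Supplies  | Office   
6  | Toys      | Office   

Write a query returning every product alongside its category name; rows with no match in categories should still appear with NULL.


LEFT JOIN keeps every row from products (the left table); where category_id has no match in categories, the category columns become NULL. Walk through each product:
  - product 1 (Keyboard): category_id=4 -> matches Outdoor
  - product 2 (Laptop): category_id=NULL, no match -> kept with NULL
  - product 3 (Headphones): category_id=5 -> matches Supplies
  - product 4 (Speaker): category_id=6 -> matches Toys
  - product 5 (Phone): category_id=4 -> matches Outdoor
  - product 6 (Mouse): category_id=NULL, no match -> kept with NULL
  - product 7 (Pen): category_id=6 -> matches Toys
All 7 rows appear; 2 have NULL category.

SQL:
SELECT a.name, b.name AS category
FROM products a
LEFT JOIN categories b ON a.category_id = b.id

Result:
name       | category
-----------+---------
Keyboard   | Outdoor 
Laptop     | NULL    
Headphones | Supplies
Speaker    | Toys    
Phone      | Outdoor 
Mouse      | NULL    
Pen        | Toys    


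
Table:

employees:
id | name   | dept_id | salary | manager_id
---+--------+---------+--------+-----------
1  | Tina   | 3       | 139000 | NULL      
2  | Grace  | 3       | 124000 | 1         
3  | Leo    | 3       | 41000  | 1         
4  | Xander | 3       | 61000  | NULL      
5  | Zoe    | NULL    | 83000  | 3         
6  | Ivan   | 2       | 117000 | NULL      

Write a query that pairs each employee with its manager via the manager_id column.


This is a self-join: employees is joined to a second copy of itself, matching each row's manager_id to another row's id. Use LEFT JOIN so rows with manager_id=NULL are kept.
  - employee 1 (Tina): manager_id=NULL -> NULL
  - employee 2 (Grace): manager_id=1 -> Tina
  - employee 3 (Leo): manager_id=1 -> Tina
  - employee 4 (Xander): manager_id=NULL -> NULL
  - employee 5 (Zoe): manager_id=3 -> Leo
  - employee 6 (Ivan): manager_id=NULL -> NULL

SQL:
SELECT a.name AS item, b.name AS manager
FROM employees a
LEFT JOIN employees b ON a.manager_id = b.id

Result:
item   | manager
-------+--------
Tina   | NULL   
Grace  | Tina   
Leo    | Tina   
Xander | NULL   
Zoe    | Leo    
Ivan   | NULL   


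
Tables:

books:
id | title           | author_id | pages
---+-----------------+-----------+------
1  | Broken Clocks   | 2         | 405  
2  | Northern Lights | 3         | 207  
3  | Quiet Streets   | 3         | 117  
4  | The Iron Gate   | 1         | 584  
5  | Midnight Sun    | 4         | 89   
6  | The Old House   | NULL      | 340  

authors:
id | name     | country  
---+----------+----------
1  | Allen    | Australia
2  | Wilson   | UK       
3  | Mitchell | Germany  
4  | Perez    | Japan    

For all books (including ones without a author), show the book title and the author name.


LEFT JOIN keeps every row from books (the left table); where author_id has no match in authors, the author columns become NULL. Walk through each book:
  - book 1 (Broken Clocks): author_id=2 -> matches Wilson
  - book 2 (Northern Lights): author_id=3 -> matches Mitchell
  - book 3 (Quiet Streets): author_id=3 -> matches Mitchell
  - book 4 (The Iron Gate): author_id=1 -> matches Allen
  - book 5 (Midnight Sun): author_id=4 -> matches Perez
  - book 6 (The Old House): author_id=NULL, no match -> kept with NULL
All 6 rows appear; 1 has NULL author.

SQL:
SELECT a.title, b.name AS author
FROM books a
LEFT JOIN authors b ON a.author_id = b.id

Result:
title           | author  
----------------+---------
Broken Clocks   | Wilson  
Northern Lights | Mitchell
Quiet Streets   | Mitchell
The Iron Gate   | Allen   
Midnight Sun    | Perez   
The Old House   | NULL    


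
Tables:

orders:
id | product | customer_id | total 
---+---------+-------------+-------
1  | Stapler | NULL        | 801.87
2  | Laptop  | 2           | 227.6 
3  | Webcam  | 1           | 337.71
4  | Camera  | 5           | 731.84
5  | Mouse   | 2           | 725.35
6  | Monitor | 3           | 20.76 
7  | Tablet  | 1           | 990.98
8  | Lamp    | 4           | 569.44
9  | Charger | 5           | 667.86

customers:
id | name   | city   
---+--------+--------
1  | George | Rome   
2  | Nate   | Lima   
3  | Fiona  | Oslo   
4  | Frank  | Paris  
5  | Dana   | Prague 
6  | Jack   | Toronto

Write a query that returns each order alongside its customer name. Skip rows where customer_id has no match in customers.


INNER JOIN keeps only orders rows whose customer_id matches an id in customers. Walk through each order:
  - order 1 (Stapler): customer_id=NULL, no match -> dropped
  - order 2 (Laptop): customer_id=2 -> matches Nate
  - order 3 (Webcam): customer_id=1 -> matches George
  - order 4 (Camera): customer_id=5 -> matches Dana
  - order 5 (Mouse): customer_id=2 -> matches Nate
  - order 6 (Monitor): customer_id=3 -> matches Fiona
  - order 7 (Tablet): customer_id=1 -> matches George
  - order 8 (Lamp): customer_id=4 -> matches Frank
  - order 9 (Charger): customer_id=5 -> matches Dana
So 1 of 9 rows is dropped.

SQL:
SELECT a.product, b.name AS customer
FROM orders a
INNER JOIN customers b ON a.customer_id = b.id

Result:
product | customer
--------+---------
Laptop  | Nate    
Webcam  | George  
Camera  | Dana    
Mouse   | Nate    
Monitor | Fiona   
Tablet  | George  
Lamp    | Frank   
Charger | Dana    


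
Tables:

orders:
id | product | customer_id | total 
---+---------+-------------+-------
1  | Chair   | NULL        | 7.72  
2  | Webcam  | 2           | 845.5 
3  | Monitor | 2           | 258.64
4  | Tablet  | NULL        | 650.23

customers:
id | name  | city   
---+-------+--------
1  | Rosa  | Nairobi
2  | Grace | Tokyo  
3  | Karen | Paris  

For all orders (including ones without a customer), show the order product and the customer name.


LEFT JOIN keeps every row from orders (the left table); where customer_id has no match in customers, the customer columns become NULL. Walk through each order:
  - order 1 (Chair): customer_id=NULL, no match -> kept with NULL
  - order 2 (Webcam): customer_id=2 -> matches Grace
  - order 3 (Monitor): customer_id=2 -> matches Grace
  - order 4 (Tablet): customer_id=NULL, no match -> kept with NULL
All 4 rows appear; 2 have NULL customer.

SQL:
SELECT a.product, b.name AS customer
FROM orders a
LEFT JOIN customers b ON a.customer_id = b.id

Result:
product | customer
--------+---------
Chair   | NULL    
Webcam  | Grace   
Monitor | Grace   
Tablet  | NULL    


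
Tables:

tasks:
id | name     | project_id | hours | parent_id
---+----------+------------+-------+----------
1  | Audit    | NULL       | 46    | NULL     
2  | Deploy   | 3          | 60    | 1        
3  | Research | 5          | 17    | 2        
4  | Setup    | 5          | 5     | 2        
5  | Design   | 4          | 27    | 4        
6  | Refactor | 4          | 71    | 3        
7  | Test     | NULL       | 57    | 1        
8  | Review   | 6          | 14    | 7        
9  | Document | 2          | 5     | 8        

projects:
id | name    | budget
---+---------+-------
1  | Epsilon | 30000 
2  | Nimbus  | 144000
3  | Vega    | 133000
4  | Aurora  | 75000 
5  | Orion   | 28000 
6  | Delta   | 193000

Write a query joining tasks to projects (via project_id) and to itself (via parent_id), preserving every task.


Two LEFT JOINs from the same base table tasks: one to projects via project_id, one to tasks itself via parent_id. Both are LEFT so every task is preserved.
Match against projects:
  - task 1 (Audit): project_id=NULL, no match -> kept with NULL
  - task 2 (Deploy): project_id=3 -> matches Vega
  - task 3 (Research): project_id=5 -> matches Orion
  - task 4 (Setup): project_id=5 -> matches Orion
  - task 5 (Design): project_id=4 -> matches Aurora
  - task 6 (Refactor): project_id=4 -> matches Aurora
  - task 7 (Test): project_id=NULL, no match -> kept with NULL
  - task 8 (Review): project_id=6 -> matches Delta
  - task 9 (Document): project_id=2 -> matches Nimbus
Match against tasks (self):
  - task 1 (Audit): parent_id=NULL -> NULL
  - task 2 (Deploy): parent_id=1 -> Audit
  - task 3 (Research): parent_id=2 -> Deploy
  - task 4 (Setup): parent_id=2 -> Deploy
  - task 5 (Design): parent_id=4 -> Setup
  - task 6 (Refactor): parent_id=3 -> Research
  - task 7 (Test): parent_id=1 -> Audit
  - task 8 (Review): parent_id=7 -> Test
  - task 9 (Document): parent_id=8 -> Review

SQL:
SELECT a.name, b.name AS project, c.name AS parent
FROM tasks a
LEFT JOIN projects b ON a.project_id = b.id
LEFT JOIN tasks c ON a.parent_id = c.id

Result:
name     | project | parent  
---------+---------+---------
Audit    | NULL    | NULL    
Deploy   | Vega    | Audit   
Research | Orion   | Deploy  
Setup    | Orion   | Deploy  
Design   | Aurora  | Setup   
Refactor | Aurora  | Research
Test     | NULL    | Audit   
Review   | Delta   | Test    
Document | Nimbus  | Review  


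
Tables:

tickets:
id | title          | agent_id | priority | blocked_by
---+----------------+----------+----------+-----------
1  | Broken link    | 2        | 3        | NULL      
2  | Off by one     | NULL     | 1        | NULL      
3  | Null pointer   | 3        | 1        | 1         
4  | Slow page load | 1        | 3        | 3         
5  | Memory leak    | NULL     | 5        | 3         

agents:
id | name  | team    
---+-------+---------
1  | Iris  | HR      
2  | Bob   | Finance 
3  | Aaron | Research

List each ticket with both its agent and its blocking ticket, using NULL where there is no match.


Two LEFT JOINs from the same base table tickets: one to agents via agent_id, one to tickets itself via blocked_by. Both are LEFT so every ticket is preserved.
Match against agents:
  - ticket 1 (Broken link): agent_id=2 -> matches Bob
  - ticket 2 (Off by one): agent_id=NULL, no match -> kept with NULL
  - ticket 3 (Null pointer): agent_id=3 -> matches Aaron
  - ticket 4 (Slow page load): agent_id=1 -> matches Iris
  - ticket 5 (Memory leak): agent_id=NULL, no match -> kept with NULL
Match against tickets (self):
  - ticket 1 (Broken link): blocked_by=NULL -> NULL
  - ticket 2 (Off by one): blocked_by=NULL -> NULL
  - ticket 3 (Null pointer): blocked_by=1 -> Broken link
  - ticket 4 (Slow page load): blocked_by=3 -> Null pointer
  - ticket 5 (Memory leak): blocked_by=3 -> Null pointer

SQL:
SELECT a.title, b.name AS agent, c.title AS blocked_by
FROM tickets a
LEFT JOIN agents b ON a.agent_id = b.id
LEFT JOIN tickets c ON a.blocked_by = c.id

Result:
title          | agent | blocked_by  
---------------+-------+-------------
Broken link    | Bob   | NULL        
Off by one     | NULL  | NULL        
Null pointer   | Aaron | Broken link 
Slow page load | Iris  | Null pointer
Memory leak    | NULL  | Null pointer


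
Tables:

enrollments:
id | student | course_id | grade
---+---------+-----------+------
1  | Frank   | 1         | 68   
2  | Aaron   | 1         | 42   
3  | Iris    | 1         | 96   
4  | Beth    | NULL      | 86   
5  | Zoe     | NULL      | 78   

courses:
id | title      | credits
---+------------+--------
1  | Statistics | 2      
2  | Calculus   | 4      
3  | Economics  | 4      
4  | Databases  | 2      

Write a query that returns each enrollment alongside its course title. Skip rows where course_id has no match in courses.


INNER JOIN keeps only enrollments rows whose course_id matches an id in courses. Walk through each enrollment:
  - enrollment 1 (Frank): course_id=1 -> matches Statistics
  - enrollment 2 (Aaron): course_id=1 -> matches Statistics
  - enrollment 3 (Iris): course_id=1 -> matches Statistics
  - enrollment 4 (Beth): course_id=NULL, no match -> dropped
  - enrollment 5 (Zoe): course_id=NULL, no match -> dropped
So 2 of 5 rows are dropped.

SQL:
SELECT a.student, b.title AS course
FROM enrollments a
INNER JOIN courses b ON a.course_id = b.id

Result:
student | course    
--------+-----------
Frank   | Statistics
Aaron   | Statistics
Iris    | Statistics


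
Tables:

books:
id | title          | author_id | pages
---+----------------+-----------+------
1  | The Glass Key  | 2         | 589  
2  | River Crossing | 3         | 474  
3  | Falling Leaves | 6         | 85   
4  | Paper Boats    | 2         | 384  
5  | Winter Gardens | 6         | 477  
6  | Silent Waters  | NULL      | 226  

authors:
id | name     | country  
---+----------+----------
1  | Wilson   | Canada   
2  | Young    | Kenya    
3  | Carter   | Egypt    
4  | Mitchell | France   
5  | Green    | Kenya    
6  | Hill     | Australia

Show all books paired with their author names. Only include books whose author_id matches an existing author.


INNER JOIN keeps only books rows whose author_id matches an id in authors. Walk through each book:
  - book 1 (The Glass Key): author_id=2 -> matches Young
  - book 2 (River Crossing): author_id=3 -> matches Carter
  - book 3 (Falling Leaves): author_id=6 -> matches Hill
  - book 4 (Paper Boats): author_id=2 -> matches Young
  - book 5 (Winter Gardens): author_id=6 -> matches Hill
  - book 6 (Silent Waters): author_id=NULL, no match -> dropped
So 1 of 6 rows is dropped.

SQL:
SELECT a.title, b.name AS author
FROM books a
INNER JOIN authors b ON a.author_id = b.id

Result:
title          | author
---------------+-------
The Glass Key  | Young 
River Crossing | Carter
Falling Leaves | Hill  
Paper Boats    | Young 
Winter Gardens | Hill  


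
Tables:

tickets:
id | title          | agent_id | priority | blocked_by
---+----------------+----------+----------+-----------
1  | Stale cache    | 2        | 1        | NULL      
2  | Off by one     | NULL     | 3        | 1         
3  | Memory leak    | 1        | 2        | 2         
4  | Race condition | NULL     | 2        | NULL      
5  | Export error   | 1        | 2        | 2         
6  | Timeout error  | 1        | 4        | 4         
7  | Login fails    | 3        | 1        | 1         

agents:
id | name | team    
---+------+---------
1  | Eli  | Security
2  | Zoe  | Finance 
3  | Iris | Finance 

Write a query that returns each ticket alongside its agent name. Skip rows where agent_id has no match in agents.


INNER JOIN keeps only tickets rows whose agent_id matches an id in agents. Walk through each ticket:
  - ticket 1 (Stale cache): agent_id=2 -> matches Zoe
  - ticket 2 (Off by one): agent_id=NULL, no match -> dropped
  - ticket 3 (Memory leak): agent_id=1 -> matches Eli
  - ticket 4 (Race condition): agent_id=NULL, no match -> dropped
  - ticket 5 (Export error): agent_id=1 -> matches Eli
  - ticket 6 (Timeout error): agent_id=1 -> matches Eli
  - ticket 7 (Login fails): agent_id=3 -> matches Iris
So 2 of 7 rows are dropped.

SQL:
SELECT a.title, b.name AS agent
FROM tickets a
INNER JOIN agents b ON a.agent_id = b.id

Result:
title         | agent
--------------+------
Stale cache   | Zoe  
Memory leak   | Eli  
Export error  | Eli  
Timeout error | Eli  
Login fails   | Iris 


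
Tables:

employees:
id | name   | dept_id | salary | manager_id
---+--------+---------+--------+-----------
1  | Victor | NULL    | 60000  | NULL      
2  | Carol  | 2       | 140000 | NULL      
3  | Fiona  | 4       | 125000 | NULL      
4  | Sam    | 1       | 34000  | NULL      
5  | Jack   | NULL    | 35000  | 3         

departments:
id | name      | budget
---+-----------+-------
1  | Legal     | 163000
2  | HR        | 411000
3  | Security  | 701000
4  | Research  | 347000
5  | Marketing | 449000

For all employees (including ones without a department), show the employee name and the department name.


LEFT JOIN keeps every row from employees (the left table); where dept_id has no match in departments, the department columns become NULL. Walk through each employee:
  - employee 1 (Victor): dept_id=NULL, no match -> kept with NULL
  - employee 2 (Carol): dept_id=2 -> matches HR
  - employee 3 (Fiona): dept_id=4 -> matches Research
  - employee 4 (Sam): dept_id=1 -> matches Legal
  - employee 5 (Jack): dept_id=NULL, no match -> kept with NULL
All 5 rows appear; 2 have NULL department.

SQL:
SELECT a.name, b.name AS department
FROM employees a
LEFT JOIN departments b ON a.dept_id = b.id

Result:
name   | department
-------+-----------
Victor | NULL      
Carol  | HR        
Fiona  | Research  
Sam    | Legal     
Jack   | NULL      


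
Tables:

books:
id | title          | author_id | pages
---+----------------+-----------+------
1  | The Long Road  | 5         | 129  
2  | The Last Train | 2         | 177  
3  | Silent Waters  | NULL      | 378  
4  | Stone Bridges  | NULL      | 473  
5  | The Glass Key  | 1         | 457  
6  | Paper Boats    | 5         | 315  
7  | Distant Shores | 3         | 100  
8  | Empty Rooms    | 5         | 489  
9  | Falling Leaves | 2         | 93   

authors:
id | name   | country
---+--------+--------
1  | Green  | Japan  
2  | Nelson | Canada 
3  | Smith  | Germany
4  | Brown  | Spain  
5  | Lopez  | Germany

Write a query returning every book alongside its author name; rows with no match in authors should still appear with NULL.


LEFT JOIN keeps every row from books (the left table); where author_id has no match in authors, the author columns become NULL. Walk through each book:
  - book 1 (The Long Road): author_id=5 -> matches Lopez
  - book 2 (The Last Train): author_id=2 -> matches Nelson
  - book 3 (Silent Waters): author_id=NULL, no match -> kept with NULL
  - book 4 (Stone Bridges): author_id=NULL, no match -> kept with NULL
  - book 5 (The Glass Key): author_id=1 -> matches Green
  - book 6 (Paper Boats): author_id=5 -> matches Lopez
  - book 7 (Distant Shores): author_id=3 -> matches Smith
  - book 8 (Empty Rooms): author_id=5 -> matches Lopez
  - book 9 (Falling Leaves): author_id=2 -> matches Nelson
All 9 rows appear; 2 have NULL author.

SQL:
SELECT a.title, b.name AS author
FROM books a
LEFT JOIN authors b ON a.author_id = b.id

Result:
title          | author
---------------+-------
The Long Road  | Lopez 
The Last Train | Nelson
Silent Waters  | NULL  
Stone Bridges  | NULL  
The Glass Key  | Green 
Paper Boats    | Lopez 
Distant Shores | Smith 
Empty Rooms    | Lopez 
Falling Leaves | Nelson


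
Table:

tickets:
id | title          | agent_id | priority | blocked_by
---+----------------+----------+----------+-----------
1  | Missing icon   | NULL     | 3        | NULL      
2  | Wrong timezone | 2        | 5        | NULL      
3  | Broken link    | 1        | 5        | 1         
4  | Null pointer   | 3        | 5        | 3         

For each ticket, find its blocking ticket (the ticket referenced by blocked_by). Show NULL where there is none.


This is a self-join: tickets is joined to a second copy of itself, matching each row's blocked_by to another row's id. Use LEFT JOIN so rows with blocked_by=NULL are kept.
  - ticket 1 (Missing icon): blocked_by=NULL -> NULL
  - ticket 2 (Wrong timezone): blocked_by=NULL -> NULL
  - ticket 3 (Broken link): blocked_by=1 -> Missing icon
  - ticket 4 (Null pointer): blocked_by=3 -> Broken link

SQL:
SELECT a.title AS item, b.title AS blocked_by
FROM tickets a
LEFT JOIN tickets b ON a.blocked_by = b.id

Result:
item           | blocked_by  
---------------+-------------
Missing icon   | NULL        
Wrong timezone | NULL        
Broken link    | Missing icon
Null pointer   | Broken link 


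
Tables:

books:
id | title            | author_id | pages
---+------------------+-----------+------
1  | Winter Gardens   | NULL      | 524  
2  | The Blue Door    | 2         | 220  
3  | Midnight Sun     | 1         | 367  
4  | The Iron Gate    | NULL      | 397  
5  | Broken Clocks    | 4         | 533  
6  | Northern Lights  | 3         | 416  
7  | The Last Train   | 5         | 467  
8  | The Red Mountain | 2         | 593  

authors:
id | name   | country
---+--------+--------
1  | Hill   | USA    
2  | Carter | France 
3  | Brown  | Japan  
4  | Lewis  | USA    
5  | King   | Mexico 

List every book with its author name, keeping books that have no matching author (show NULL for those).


LEFT JOIN keeps every row from books (the left table); where author_id has no match in authors, the author columns become NULL. Walk through each book:
  - book 1 (Winter Gardens): author_id=NULL, no match -> kept with NULL
  - book 2 (The Blue Door): author_id=2 -> matches Carter
  - book 3 (Midnight Sun): author_id=1 -> matches Hill
  - book 4 (The Iron Gate): author_id=NULL, no match -> kept with NULL
  - book 5 (Broken Clocks): author_id=4 -> matches Lewis
  - book 6 (Northern Lights): author_id=3 -> matches Brown
  - book 7 (The Last Train): author_id=5 -> matches King
  - book 8 (The Red Mountain): author_id=2 -> matches Carter
All 8 rows appear; 2 have NULL author.

SQL:
SELECT a.title, b.name AS author
FROM books a
LEFT JOIN authors b ON a.author_id = b.id

Result:
title            | author
-----------------+-------
Winter Gardens   | NULL  
The Blue Door    | Carter
Midnight Sun     | Hill  
The Iron Gate    | NULL  
Broken Clocks    | Lewis 
Northern Lights  | Brown 
The Last Train   | King  
The Red Mountain | Carter


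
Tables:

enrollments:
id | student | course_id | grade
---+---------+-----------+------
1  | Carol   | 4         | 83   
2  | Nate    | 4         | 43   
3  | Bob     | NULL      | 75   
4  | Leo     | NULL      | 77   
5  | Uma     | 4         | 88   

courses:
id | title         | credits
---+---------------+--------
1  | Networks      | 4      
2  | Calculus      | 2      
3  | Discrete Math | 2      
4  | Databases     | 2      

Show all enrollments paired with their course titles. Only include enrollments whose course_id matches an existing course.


INNER JOIN keeps only enrollments rows whose course_id matches an id in courses. Walk through each enrollment:
  - enrollment 1 (Carol): course_id=4 -> matches Databases
  - enrollment 2 (Nate): course_id=4 -> matches Databases
  - enrollment 3 (Bob): course_id=NULL, no match -> dropped
  - enrollment 4 (Leo): course_id=NULL, no match -> dropped
  - enrollment 5 (Uma): course_id=4 -> matches Databases
So 2 of 5 rows are dropped.

SQL:
SELECT a.student, b.title AS course
FROM enrollments a
INNER JOIN courses b ON a.course_id = b.id

Result:
student | course   
--------+----------
Carol   | Databases
Nate    | Databases
Uma     | Databases


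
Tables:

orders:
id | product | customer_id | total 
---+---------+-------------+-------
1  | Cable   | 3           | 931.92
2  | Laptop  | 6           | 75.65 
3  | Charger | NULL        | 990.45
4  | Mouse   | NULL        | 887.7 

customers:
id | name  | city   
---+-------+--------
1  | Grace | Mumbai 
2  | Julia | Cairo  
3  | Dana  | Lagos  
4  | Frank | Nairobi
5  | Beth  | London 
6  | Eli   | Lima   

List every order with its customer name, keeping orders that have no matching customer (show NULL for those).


LEFT JOIN keeps every row from orders (the left table); where customer_id has no match in customers, the customer columns become NULL. Walk through each order:
  - order 1 (Cable): customer_id=3 -> matches Dana
  - order 2 (Laptop): customer_id=6 -> matches Eli
  - order 3 (Charger): customer_id=NULL, no match -> kept with NULL
  - order 4 (Mouse): customer_id=NULL, no match -> kept with NULL
All 4 rows appear; 2 have NULL customer.

SQL:
SELECT a.product, b.name AS customer
FROM orders a
LEFT JOIN customers b ON a.customer_id = b.id

Result:
product | customer
--------+---------
Cable   | Dana    
Laptop  | Eli     
Charger | NULL    
Mouse   | NULL    


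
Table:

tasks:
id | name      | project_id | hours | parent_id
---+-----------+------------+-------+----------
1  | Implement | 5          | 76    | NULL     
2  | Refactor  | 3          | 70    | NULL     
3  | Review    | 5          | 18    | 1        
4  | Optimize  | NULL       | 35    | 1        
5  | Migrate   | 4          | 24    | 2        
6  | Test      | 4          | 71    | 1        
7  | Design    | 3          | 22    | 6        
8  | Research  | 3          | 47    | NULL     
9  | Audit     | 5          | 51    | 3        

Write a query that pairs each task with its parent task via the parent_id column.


This is a self-join: tasks is joined to a second copy of itself, matching each row's parent_id to another row's id. Use LEFT JOIN so rows with parent_id=NULL are kept.
  - task 1 (Implement): parent_id=NULL -> NULL
  - task 2 (Refactor): parent_id=NULL -> NULL
  - task 3 (Review): parent_id=1 -> Implement
  - task 4 (Optimize): parent_id=1 -> Implement
  - task 5 (Migrate): parent_id=2 -> Refactor
  - task 6 (Test): parent_id=1 -> Implement
  - task 7 (Design): parent_id=6 -> Test
  - task 8 (Research): parent_id=NULL -> NULL
  - task 9 (Audit): parent_id=3 -> Review

SQL:
SELECT a.name AS item, b.name AS parent
FROM tasks a
LEFT JOIN tasks b ON a.parent_id = b.id

Result:
item      | parent   
----------+----------
Implement | NULL     
Refactor  | NULL     
Review    | Implement
Optimize  | Implement
Migrate   | Refactor 
Test      | Implement
Design    | Test     
Research  | NULL     
Audit     | Review   


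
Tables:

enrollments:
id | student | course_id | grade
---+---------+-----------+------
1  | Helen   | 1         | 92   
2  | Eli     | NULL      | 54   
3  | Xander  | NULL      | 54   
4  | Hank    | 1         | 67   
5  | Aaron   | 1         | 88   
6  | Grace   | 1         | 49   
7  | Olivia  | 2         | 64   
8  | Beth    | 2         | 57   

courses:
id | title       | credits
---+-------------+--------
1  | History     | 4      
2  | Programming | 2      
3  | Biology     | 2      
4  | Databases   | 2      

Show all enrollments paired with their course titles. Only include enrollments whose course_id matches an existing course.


INNER JOIN keeps only enrollments rows whose course_id matches an id in courses. Walk through each enrollment:
  - enrollment 1 (Helen): course_id=1 -> matches History
  - enrollment 2 (Eli): course_id=NULL, no match -> dropped
  - enrollment 3 (Xander): course_id=NULL, no match -> dropped
  - enrollment 4 (Hank): course_id=1 -> matches History
  - enrollment 5 (Aaron): course_id=1 -> matches History
  - enrollment 6 (Grace): course_id=1 -> matches History
  - enrollment 7 (Olivia): course_id=2 -> matches Programming
  - enrollment 8 (Beth): course_id=2 -> matches Programming
So 2 of 8 rows are dropped.

SQL:
SELECT a.student, b.title AS course
FROM enrollments a
INNER JOIN courses b ON a.course_id = b.id

Result:
student | course     
--------+------------
Helen   | History    
Hank    | History    
Aaron   | History    
Grace   | History    
Olivia  | Programming
Beth    | Programming


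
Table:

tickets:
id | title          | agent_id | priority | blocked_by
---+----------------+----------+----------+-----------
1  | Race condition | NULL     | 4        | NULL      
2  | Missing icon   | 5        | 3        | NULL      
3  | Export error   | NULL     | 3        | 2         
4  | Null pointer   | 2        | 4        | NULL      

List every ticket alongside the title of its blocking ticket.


This is a self-join: tickets is joined to a second copy of itself, matching each row's blocked_by to another row's id. Use LEFT JOIN so rows with blocked_by=NULL are kept.
  - ticket 1 (Race condition): blocked_by=NULL -> NULL
  - ticket 2 (Missing icon): blocked_by=NULL -> NULL
  - ticket 3 (Export error): blocked_by=2 -> Missing icon
  - ticket 4 (Null pointer): blocked_by=NULL -> NULL

SQL:
SELECT a.title AS item, b.title AS blocked_by
FROM tickets a
LEFT JOIN tickets b ON a.blocked_by = b.id

Result:
item           | blocked_by  
---------------+-------------
Race condition | NULL        
Missing icon   | NULL        
Export error   | Missing icon
Null pointer   | NULL        


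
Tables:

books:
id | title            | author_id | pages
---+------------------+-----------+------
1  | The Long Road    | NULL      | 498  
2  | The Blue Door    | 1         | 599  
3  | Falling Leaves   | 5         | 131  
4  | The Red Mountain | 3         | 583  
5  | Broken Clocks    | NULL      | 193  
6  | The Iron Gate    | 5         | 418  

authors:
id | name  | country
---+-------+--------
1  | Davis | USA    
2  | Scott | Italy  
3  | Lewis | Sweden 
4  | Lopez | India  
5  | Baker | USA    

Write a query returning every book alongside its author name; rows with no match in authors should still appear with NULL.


LEFT JOIN keeps every row from books (the left table); where author_id has no match in authors, the author columns become NULL. Walk through each book:
  - book 1 (The Long Road): author_id=NULL, no match -> kept with NULL
  - book 2 (The Blue Door): author_id=1 -> matches Davis
  - book 3 (Falling Leaves): author_id=5 -> matches Baker
  - book 4 (The Red Mountain): author_id=3 -> matches Lewis
  - book 5 (Broken Clocks): author_id=NULL, no match -> kept with NULL
  - book 6 (The Iron Gate): author_id=5 -> matches Baker
All 6 rows appear; 2 have NULL author.

SQL:
SELECT a.title, b.name AS author
FROM books a
LEFT JOIN authors b ON a.author_id = b.id

Result:
title            | author
-----------------+-------
The Long Road    | NULL  
The Blue Door    | Davis 
Falling Leaves   | Baker 
The Red Mountain | Lewis 
Broken Clocks    | NULL  
The Iron Gate    | Baker 


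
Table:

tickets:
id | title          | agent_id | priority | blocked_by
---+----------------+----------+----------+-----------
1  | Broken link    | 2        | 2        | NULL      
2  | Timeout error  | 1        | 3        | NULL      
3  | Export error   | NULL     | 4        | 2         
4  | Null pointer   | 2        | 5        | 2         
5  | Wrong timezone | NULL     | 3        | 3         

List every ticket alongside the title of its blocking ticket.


This is a self-join: tickets is joined to a second copy of itself, matching each row's blocked_by to another row's id. Use LEFT JOIN so rows with blocked_by=NULL are kept.
  - ticket 1 (Broken link): blocked_by=NULL -> NULL
  - ticket 2 (Timeout error): blocked_by=NULL -> NULL
  - ticket 3 (Export error): blocked_by=2 -> Timeout error
  - ticket 4 (Null pointer): blocked_by=2 -> Timeout error
  - ticket 5 (Wrong timezone): blocked_by=3 -> Export error

SQL:
SELECT a.title AS item, b.title AS blocked_by
FROM tickets a
LEFT JOIN tickets b ON a.blocked_by = b.id

Result:
item           | blocked_by   
---------------+--------------
Broken link    | NULL         
Timeout error  | NULL         
Export error   | Timeout error
Null pointer   | Timeout error
Wrong timezone | Export error 


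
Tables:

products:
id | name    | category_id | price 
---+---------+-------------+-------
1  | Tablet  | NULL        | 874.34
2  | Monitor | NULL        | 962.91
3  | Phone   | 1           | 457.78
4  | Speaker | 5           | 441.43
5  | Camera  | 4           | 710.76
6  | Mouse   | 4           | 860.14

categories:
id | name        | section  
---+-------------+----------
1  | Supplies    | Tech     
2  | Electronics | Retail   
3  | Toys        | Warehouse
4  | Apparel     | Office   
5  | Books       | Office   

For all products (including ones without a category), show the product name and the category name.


LEFT JOIN keeps every row from products (the left table); where category_id has no match in categories, the category columns become NULL. Walk through each product:
  - product 1 (Tablet): category_id=NULL, no match -> kept with NULL
  - product 2 (Monitor): category_id=NULL, no match -> kept with NULL
  - product 3 (Phone): category_id=1 -> matches Supplies
  - product 4 (Speaker): category_id=5 -> matches Books
  - product 5 (Camera): category_id=4 -> matches Apparel
  - product 6 (Mouse): category_id=4 -> matches Apparel
All 6 rows appear; 2 have NULL category.

SQL:
SELECT a.name, b.name AS category
FROM products a
LEFT JOIN categories b ON a.category_id = b.id

Result:
name    | category
--------+---------
Tablet  | NULL    
Monitor | NULL    
Phone   | Supplies
Speaker | Books   
Camera  | Apparel 
Mouse   | Apparel 
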